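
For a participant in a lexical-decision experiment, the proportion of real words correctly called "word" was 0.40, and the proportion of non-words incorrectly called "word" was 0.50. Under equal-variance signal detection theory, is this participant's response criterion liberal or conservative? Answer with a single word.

z(H) = -0.253, z(FA) = 0.000
c = −½·(z(H) + z(FA)) = 0.1265
c > 0 → conservative criterion (biased toward responding “no”).

conservative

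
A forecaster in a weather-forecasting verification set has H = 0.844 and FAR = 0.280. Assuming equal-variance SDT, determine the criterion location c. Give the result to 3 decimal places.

Φ⁻¹(H) = Φ⁻¹(0.844) = 1.0110
Φ⁻¹(FA) = Φ⁻¹(0.280) = -0.5828
c = −½·[z(H) + z(FA)] = −0.5 × (1.0110 + (-0.5828)) = -0.2141
c < 0: the forecaster has a liberal response bias.

c = -0.214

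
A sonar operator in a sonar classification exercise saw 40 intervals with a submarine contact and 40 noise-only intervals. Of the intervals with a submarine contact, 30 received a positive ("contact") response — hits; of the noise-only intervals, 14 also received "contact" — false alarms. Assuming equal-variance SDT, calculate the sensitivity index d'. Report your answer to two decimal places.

H = 30/40 = 0.7500
FA = 14/40 = 0.3500
Φ⁻¹(0.7500) = 0.6745, Φ⁻¹(0.3500) = -0.3853
d' = z(H) − z(FA) = 0.6745 − (-0.3853) = 1.0598

d' = 1.06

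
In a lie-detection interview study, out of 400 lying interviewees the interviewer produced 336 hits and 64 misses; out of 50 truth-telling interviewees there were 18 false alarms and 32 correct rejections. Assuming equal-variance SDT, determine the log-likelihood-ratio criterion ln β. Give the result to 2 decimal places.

ln β = -0.43

H = 336/400 = 0.8400
FA = 18/50 = 0.3600
z(H) = 0.994
z(FA) = -0.358
ln β = −½·[z(H)² − z(FA)²] = −0.5 × (0.988 − 0.128) = -0.430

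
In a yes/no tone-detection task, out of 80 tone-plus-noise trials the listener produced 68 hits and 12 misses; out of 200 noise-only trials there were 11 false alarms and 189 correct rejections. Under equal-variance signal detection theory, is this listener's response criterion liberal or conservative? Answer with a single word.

z(H) = 1.036, z(FA) = -1.598
c = −½·(z(H) + z(FA)) = 0.281
c > 0 → conservative criterion (biased toward responding “no”).

conservative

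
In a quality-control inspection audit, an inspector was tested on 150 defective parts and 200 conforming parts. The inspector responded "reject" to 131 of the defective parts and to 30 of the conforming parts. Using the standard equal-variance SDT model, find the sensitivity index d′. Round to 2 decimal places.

d′ = 2.18

H = 131/150 = 0.8733
FA = 30/200 = 0.1500
Φ⁻¹(H) = Φ⁻¹(0.8733) = 1.142
Φ⁻¹(FA) = Φ⁻¹(0.1500) = -1.036
d' = z(H) − z(FA) = 1.142 − (-1.036) = 2.178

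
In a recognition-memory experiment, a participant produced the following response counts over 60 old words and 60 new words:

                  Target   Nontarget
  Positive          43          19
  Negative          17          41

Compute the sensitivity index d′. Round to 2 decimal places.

H = 43/60 = 0.7167
FA = 19/60 = 0.3167
z(H) = z(0.7167) = 0.5731
z(FA) = z(0.3167) = -0.4769
d' = z(H) − z(FA) = 0.5731 − (-0.4769) = 1.0500

d′ = 1.05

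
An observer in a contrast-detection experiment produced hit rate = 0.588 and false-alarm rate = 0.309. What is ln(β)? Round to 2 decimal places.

z(H) = z(0.588) = 0.222
z(FA) = z(0.309) = -0.499
ln β = −½·[z(H)² − z(FA)²] = −0.5 × (0.049 − 0.249) = 0.100

ln β = 0.10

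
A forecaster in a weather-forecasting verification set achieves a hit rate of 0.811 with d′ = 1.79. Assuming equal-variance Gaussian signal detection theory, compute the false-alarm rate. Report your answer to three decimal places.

z(hit rate) = z(0.811) = 0.8816
z(FA) = z(H) − d' = 0.8816 − 1.79 = -0.9084
false-alarm rate = Φ(-0.9084) = 0.1818

false-alarm rate = 0.182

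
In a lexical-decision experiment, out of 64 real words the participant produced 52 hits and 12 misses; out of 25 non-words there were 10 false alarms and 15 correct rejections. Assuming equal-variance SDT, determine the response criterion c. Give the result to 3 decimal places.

c = -0.317

H = 52/64 = 0.8125
FA = 10/25 = 0.4000
z(0.8125) = 0.8871, z(0.4000) = -0.2533
c = −½·[z(H) + z(FA)] = −0.5 × (0.8871 + (-0.2533)) = -0.3169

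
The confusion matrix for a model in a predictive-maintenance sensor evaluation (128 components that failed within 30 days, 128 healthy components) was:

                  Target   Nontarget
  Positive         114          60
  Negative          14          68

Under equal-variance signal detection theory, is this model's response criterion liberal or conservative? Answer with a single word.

z(H) = 1.230, z(FA) = -0.078
c = −½·(z(H) + z(FA)) = -0.576
c < 0 → liberal criterion (biased toward responding “yes”).

liberal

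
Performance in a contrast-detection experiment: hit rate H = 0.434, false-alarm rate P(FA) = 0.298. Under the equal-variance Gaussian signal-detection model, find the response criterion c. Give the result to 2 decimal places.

c = 0.35

z(H) = z(0.434) = -0.166
z(FA) = z(0.298) = -0.530
c = −½·[z(H) + z(FA)] = −0.5 × (-0.166 + (-0.530)) = 0.348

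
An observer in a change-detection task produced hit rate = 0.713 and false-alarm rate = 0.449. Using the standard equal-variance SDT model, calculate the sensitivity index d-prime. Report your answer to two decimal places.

z(H) = 0.5622
z(FA) = -0.1282
d' = z(H) − z(FA) = 0.5622 − (-0.1282) = 0.6904

d-prime = 0.69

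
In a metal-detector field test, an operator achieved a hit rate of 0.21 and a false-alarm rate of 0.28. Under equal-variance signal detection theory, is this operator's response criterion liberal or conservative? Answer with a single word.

conservative

z(H) = -0.806, z(FA) = -0.583
c = −½·(z(H) + z(FA)) = 0.6945
c > 0 → conservative criterion (biased toward responding “no”).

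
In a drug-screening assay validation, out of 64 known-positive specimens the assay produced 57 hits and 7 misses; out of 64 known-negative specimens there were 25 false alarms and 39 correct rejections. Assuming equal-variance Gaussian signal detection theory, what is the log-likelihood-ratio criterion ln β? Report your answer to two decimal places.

H = 57/64 = 0.8906
FA = 25/64 = 0.3906
z(H) = 1.230
z(FA) = -0.278
ln β = −½·[z(H)² − z(FA)²] = −0.5 × (1.513 − 0.077) = -0.718

ln β = -0.72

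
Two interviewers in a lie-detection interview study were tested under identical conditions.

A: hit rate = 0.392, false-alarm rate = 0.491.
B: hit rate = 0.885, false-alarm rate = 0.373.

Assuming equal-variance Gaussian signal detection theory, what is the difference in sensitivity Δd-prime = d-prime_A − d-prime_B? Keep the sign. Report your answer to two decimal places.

Δd-prime = -1.78

A: z(0.392) = -0.274, z(0.491) = -0.023, d' = -0.251
B: z(0.885) = 1.200, z(0.373) = -0.324, d' = 1.524
Δd' = d'_A − d'_B = -0.251 − 1.524 = -1.775
B has the higher sensitivity.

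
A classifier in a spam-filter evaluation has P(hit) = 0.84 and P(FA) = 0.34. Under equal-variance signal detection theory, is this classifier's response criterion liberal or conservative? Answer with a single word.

z(H) = 0.994, z(FA) = -0.412
c = −½·(z(H) + z(FA)) = -0.291
c < 0 → liberal criterion (biased toward responding “yes”).

liberal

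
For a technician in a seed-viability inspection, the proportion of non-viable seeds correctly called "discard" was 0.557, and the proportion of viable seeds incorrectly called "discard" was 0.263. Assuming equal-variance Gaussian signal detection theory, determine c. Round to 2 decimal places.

c = 0.25

z(0.557) = 0.1434, z(0.263) = -0.6341
c = −½·[z(H) + z(FA)] = −0.5 × (0.1434 + (-0.6341)) = 0.24535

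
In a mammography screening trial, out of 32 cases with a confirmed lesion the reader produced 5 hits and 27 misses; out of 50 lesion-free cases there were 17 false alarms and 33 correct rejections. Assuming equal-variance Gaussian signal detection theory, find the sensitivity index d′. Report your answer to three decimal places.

d′ = -0.598

H = 5/32 = 0.1562
FA = 17/50 = 0.3400
Φ⁻¹(H) = -1.0102
Φ⁻¹(FA) = -0.4125
d' = z(H) − z(FA) = -1.0102 − (-0.4125) = -0.5977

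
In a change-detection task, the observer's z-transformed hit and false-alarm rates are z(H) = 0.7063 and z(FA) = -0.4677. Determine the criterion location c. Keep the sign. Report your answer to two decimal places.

c = −½·[z(H) + z(FA)] = −½·(0.7063 + (-0.4677)) = -0.1193

c = -0.12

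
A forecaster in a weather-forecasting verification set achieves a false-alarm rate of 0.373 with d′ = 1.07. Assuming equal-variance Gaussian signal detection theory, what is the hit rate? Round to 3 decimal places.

hit rate = 0.772

z(false-alarm rate) = z(0.373) = -0.3239
z(H) = z(FA) + d' = -0.3239 + 1.07 = 0.7461
hit rate = Φ(0.7461) = 0.7722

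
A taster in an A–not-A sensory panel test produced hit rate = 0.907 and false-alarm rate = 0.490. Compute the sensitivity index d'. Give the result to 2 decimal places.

z(H) = 1.3225
z(FA) = -0.0251
d' = z(H) − z(FA) = 1.3225 − (-0.0251) = 1.3476

d' = 1.35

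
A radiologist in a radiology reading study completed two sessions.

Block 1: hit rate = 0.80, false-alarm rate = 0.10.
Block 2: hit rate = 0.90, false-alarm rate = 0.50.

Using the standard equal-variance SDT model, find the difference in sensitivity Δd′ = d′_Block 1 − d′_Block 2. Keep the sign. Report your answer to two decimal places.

Block 1: z(0.80) = 0.842, z(0.10) = -1.282, d' = 2.124
Block 2: z(0.90) = 1.282, z(0.50) = 0.000, d' = 1.282
Δd' = d'_Block 1 − d'_Block 2 = 2.124 − 1.282 = 0.842
Block 1 has the higher sensitivity.

Δd′ = 0.84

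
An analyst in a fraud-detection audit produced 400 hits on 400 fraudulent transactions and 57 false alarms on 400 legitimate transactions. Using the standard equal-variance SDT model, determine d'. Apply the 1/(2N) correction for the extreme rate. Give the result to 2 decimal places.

d' = 4.09

The hit rate is 400/400 = 1, so apply the 1/(2N) correction: H → 1 − 1/(2·400) = 0.99875.
z(H) = z(0.99875) = 3.023
z(FA) = z(0.14250) = -1.069
d' = 3.023 − (-1.069) = 4.092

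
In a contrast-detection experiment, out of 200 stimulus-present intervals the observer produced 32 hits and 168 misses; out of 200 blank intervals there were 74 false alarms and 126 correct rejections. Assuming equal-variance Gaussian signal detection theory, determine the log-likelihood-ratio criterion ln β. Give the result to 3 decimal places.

H = 32/200 = 0.1600
FA = 74/200 = 0.3700
z(0.1600) = -0.9945, z(0.3700) = -0.3319
ln β = −½·[z(H)² − z(FA)²] = −0.5 × (0.9890 − 0.1102) = -0.4394

ln β = -0.439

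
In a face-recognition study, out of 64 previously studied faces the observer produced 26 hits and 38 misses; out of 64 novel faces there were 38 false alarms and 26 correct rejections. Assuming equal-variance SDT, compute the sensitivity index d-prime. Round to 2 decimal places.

H = 26/64 = 0.4062
FA = 38/64 = 0.5938
z(H) = -0.2373
z(FA) = 0.2373
d' = z(H) − z(FA) = -0.2373 − 0.2373 = -0.4746

d-prime = -0.47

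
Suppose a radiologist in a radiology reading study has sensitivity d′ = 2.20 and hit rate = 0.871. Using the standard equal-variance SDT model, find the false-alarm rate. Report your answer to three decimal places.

z(hit rate) = z(0.871) = 1.1311
z(FA) = z(H) − d' = 1.1311 − 2.20 = -1.0689
false-alarm rate = Φ(-1.0689) = 0.1426

false-alarm rate = 0.143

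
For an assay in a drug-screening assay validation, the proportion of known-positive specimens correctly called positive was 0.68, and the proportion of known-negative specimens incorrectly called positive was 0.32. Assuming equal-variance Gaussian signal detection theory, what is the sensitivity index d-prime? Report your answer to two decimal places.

d-prime = 0.94

z(H) = z(0.68) = 0.4677
z(FA) = z(0.32) = -0.4677
d' = z(H) − z(FA) = 0.4677 − (-0.4677) = 0.9354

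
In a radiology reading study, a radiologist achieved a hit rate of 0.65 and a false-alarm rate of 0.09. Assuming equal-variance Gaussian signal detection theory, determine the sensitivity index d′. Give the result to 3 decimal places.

d′ = 1.726

Φ⁻¹(H) = Φ⁻¹(0.65) = 0.3853
Φ⁻¹(FA) = Φ⁻¹(0.09) = -1.3408
d' = z(H) − z(FA) = 0.3853 − (-1.3408) = 1.7261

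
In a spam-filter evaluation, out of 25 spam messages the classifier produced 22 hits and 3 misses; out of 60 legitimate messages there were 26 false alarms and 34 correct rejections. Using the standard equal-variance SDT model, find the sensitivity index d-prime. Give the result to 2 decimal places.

H = 22/25 = 0.8800
FA = 26/60 = 0.4333
z(H) = z(0.8800) = 1.1750
z(FA) = z(0.4333) = -0.1680
d' = z(H) − z(FA) = 1.1750 − (-0.1680) = 1.3430

d-prime = 1.34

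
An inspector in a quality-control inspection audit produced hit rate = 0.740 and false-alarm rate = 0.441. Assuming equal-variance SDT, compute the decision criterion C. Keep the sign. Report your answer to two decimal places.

C = -0.25

Φ⁻¹(H) = 0.643
Φ⁻¹(FA) = -0.148
c = −½·[z(H) + z(FA)] = −0.5 × (0.643 + (-0.148)) = -0.2475
c < 0: the inspector has a liberal response bias.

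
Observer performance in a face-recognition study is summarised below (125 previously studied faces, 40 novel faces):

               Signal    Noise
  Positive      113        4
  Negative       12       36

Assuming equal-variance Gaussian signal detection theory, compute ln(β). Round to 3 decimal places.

ln β = -0.030

H = 113/125 = 0.9040
FA = 4/40 = 0.1000
Φ⁻¹(0.9040) = 1.3047, Φ⁻¹(0.1000) = -1.2816
ln β = −½·[z(H)² − z(FA)²] = −0.5 × (1.7022 − 1.6425) = -0.02985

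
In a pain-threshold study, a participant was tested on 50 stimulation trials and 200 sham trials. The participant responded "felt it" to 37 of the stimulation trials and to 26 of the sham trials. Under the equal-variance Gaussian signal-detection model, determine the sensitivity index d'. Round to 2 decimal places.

H = 37/50 = 0.7400
FA = 26/200 = 0.1300
z(0.7400) = 0.643, z(0.1300) = -1.126
d' = z(H) − z(FA) = 0.643 − (-1.126) = 1.769

d' = 1.77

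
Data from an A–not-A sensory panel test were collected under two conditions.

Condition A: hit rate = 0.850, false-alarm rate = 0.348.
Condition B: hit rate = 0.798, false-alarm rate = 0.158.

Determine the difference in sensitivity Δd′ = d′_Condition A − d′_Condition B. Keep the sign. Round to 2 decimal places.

Δd′ = -0.41

Condition A: z(0.850) = 1.036, z(0.348) = -0.391, d' = 1.427
Condition B: z(0.798) = 0.834, z(0.158) = -1.003, d' = 1.837
Δd' = d'_Condition A − d'_Condition B = 1.427 − 1.837 = -0.410
Condition B has the higher sensitivity.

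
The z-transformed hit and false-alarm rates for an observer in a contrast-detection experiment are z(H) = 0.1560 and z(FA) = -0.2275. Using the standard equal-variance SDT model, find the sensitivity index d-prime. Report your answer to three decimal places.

d-prime = 0.384

d' = z(H) − z(FA) = 0.1560 − (-0.2275) = 0.3835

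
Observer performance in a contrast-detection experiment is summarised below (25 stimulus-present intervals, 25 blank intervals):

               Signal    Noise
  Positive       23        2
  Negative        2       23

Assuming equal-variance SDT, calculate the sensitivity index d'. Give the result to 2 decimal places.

d' = 2.81

H = 23/25 = 0.9200
FA = 2/25 = 0.0800
z(H) = 1.4051
z(FA) = -1.4051
d' = z(H) − z(FA) = 1.4051 − (-1.4051) = 2.8102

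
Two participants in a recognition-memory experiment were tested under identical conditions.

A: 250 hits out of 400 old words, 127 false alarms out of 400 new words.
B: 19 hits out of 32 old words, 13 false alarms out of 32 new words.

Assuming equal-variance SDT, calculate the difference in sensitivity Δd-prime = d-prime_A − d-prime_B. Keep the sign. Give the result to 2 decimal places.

A: z(0.6250) = 0.319, z(0.3175) = -0.475, d' = 0.794
B: z(0.5938) = 0.237, z(0.4062) = -0.237, d' = 0.474
Δd' = d'_A − d'_B = 0.794 − 0.474 = 0.320
A has the higher sensitivity.

Δd-prime = 0.32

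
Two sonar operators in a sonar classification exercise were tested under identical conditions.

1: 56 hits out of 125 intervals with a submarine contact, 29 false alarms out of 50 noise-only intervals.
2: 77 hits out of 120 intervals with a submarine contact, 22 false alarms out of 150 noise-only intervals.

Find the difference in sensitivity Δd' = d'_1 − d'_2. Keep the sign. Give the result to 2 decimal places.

1: z(0.4480) = -0.131, z(0.5800) = 0.202, d' = -0.333
2: z(0.6417) = 0.363, z(0.1467) = -1.051, d' = 1.414
Δd' = d'_1 − d'_2 = -0.333 − 1.414 = -1.747
2 has the higher sensitivity.

Δd' = -1.75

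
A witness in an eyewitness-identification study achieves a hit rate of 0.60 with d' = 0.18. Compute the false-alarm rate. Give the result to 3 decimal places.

z(hit rate) = z(0.60) = 0.2533
z(FA) = z(H) − d' = 0.2533 − 0.18 = 0.0733
false-alarm rate = Φ(0.0733) = 0.5292

false-alarm rate = 0.529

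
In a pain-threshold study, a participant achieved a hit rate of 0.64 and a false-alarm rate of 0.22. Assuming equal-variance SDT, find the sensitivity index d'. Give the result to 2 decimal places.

d' = 1.13

z(0.64) = 0.3585, z(0.22) = -0.7722
d' = z(H) − z(FA) = 0.3585 − (-0.7722) = 1.1307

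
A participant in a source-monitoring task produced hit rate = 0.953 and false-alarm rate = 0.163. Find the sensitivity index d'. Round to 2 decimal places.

z(H) = z(0.953) = 1.6747
z(FA) = z(0.163) = -0.9822
d' = z(H) − z(FA) = 1.6747 − (-0.9822) = 2.6569

d' = 2.66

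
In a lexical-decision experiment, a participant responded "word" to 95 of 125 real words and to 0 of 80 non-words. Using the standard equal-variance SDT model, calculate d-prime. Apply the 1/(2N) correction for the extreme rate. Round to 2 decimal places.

d-prime = 3.20

The false-alarm rate is 0/80 = 0, so apply the 1/(2N) correction: FA → 1/(2·80) = 0.00625.
z(H) = z(0.76000) = 0.706
z(FA) = z(0.00625) = -2.498
d' = 0.706 − (-2.498) = 3.204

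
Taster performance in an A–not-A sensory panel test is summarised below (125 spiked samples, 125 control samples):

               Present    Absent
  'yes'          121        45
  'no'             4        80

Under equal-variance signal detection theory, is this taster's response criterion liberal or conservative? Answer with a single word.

liberal

z(H) = 1.852, z(FA) = -0.358
c = −½·(z(H) + z(FA)) = -0.747
c < 0 → liberal criterion (biased toward responding “yes”).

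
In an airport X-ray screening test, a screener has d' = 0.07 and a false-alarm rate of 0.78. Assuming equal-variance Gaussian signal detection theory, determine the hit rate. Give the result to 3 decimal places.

z(false-alarm rate) = z(0.78) = 0.7722
z(H) = z(FA) + d' = 0.7722 + 0.07 = 0.8422
hit rate = Φ(0.8422) = 0.8002

hit rate = 0.800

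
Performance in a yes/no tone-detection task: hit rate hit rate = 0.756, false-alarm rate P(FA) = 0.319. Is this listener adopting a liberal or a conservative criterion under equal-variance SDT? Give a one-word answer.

z(H) = 0.693, z(FA) = -0.470
c = −½·(z(H) + z(FA)) = -0.1115
c < 0 → liberal criterion (biased toward responding “yes”).

liberal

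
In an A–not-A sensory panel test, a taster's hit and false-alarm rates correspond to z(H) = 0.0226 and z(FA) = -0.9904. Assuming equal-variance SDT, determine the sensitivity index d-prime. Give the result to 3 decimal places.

d-prime = 1.013

d' = z(H) − z(FA) = 0.0226 − (-0.9904) = 1.0130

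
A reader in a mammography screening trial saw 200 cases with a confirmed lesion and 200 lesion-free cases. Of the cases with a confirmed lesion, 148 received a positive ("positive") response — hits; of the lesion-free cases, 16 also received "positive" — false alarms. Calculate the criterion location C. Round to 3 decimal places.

C = 0.381

H = 148/200 = 0.7400
FA = 16/200 = 0.0800
z(H) = z(0.7400) = 0.6433
z(FA) = z(0.0800) = -1.4051
c = −½·[z(H) + z(FA)] = −0.5 × (0.6433 + (-1.4051)) = 0.3809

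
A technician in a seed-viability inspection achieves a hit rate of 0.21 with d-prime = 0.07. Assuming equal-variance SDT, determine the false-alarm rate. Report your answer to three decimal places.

z(hit rate) = z(0.21) = -0.8064
z(FA) = z(H) − d' = -0.8064 − 0.07 = -0.8764
false-alarm rate = Φ(-0.8764) = 0.1904

false-alarm rate = 0.190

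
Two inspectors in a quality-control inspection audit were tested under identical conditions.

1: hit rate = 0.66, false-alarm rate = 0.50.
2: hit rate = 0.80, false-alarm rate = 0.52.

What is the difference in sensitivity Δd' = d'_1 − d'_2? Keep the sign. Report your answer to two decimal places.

Δd' = -0.38

1: z(0.66) = 0.412, z(0.50) = 0.000, d' = 0.412
2: z(0.80) = 0.842, z(0.52) = 0.050, d' = 0.792
Δd' = d'_1 − d'_2 = 0.412 − 0.792 = -0.380
2 has the higher sensitivity.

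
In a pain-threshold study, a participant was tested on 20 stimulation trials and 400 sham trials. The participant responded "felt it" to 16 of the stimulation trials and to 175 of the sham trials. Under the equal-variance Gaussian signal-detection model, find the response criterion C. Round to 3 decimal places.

C = -0.342

H = 16/20 = 0.8000
FA = 175/400 = 0.4375
Φ⁻¹(0.8000) = 0.8416, Φ⁻¹(0.4375) = -0.1573
c = −½·[z(H) + z(FA)] = −0.5 × (0.8416 + (-0.1573)) = -0.34215
c < 0: the participant has a liberal response bias.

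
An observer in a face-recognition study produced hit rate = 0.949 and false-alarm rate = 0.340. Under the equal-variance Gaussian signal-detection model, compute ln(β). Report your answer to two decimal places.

Φ⁻¹(H) = Φ⁻¹(0.949) = 1.635
Φ⁻¹(FA) = Φ⁻¹(0.340) = -0.412
ln β = −½·[z(H)² − z(FA)²] = −0.5 × (2.673 − 0.170) = -1.2515

ln β = -1.25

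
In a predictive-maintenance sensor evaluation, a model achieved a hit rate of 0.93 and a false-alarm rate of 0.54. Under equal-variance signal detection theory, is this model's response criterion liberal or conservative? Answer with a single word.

z(H) = 1.476, z(FA) = 0.100
c = −½·(z(H) + z(FA)) = -0.788
c < 0 → liberal criterion (biased toward responding “yes”).

liberal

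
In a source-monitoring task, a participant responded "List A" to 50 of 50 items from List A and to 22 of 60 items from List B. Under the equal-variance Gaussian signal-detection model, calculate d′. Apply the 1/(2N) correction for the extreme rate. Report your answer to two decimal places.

The hit rate is 50/50 = 1, so apply the 1/(2N) correction: H → 1 − 1/(2·50) = 0.99000.
z(H) = z(0.99000) = 2.326
z(FA) = z(0.36667) = -0.341
d' = 2.326 − (-0.341) = 2.667

d′ = 2.67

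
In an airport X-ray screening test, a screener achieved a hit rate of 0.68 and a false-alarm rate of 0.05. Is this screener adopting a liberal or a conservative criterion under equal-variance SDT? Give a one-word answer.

z(H) = 0.468, z(FA) = -1.645
c = −½·(z(H) + z(FA)) = 0.5885
c > 0 → conservative criterion (biased toward responding “no”).

conservative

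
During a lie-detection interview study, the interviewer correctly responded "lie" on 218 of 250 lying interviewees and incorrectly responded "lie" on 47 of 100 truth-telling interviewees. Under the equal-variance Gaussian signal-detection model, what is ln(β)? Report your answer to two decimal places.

H = 218/250 = 0.8720
FA = 47/100 = 0.4700
Φ⁻¹(H) = Φ⁻¹(0.8720) = 1.136
Φ⁻¹(FA) = Φ⁻¹(0.4700) = -0.075
ln β = −½·[z(H)² − z(FA)²] = −0.5 × (1.290 − 0.006) = -0.642

ln β = -0.64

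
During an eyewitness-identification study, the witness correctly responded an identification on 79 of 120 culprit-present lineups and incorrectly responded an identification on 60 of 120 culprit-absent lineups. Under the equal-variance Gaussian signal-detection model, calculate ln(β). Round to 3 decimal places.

H = 79/120 = 0.6583
FA = 60/120 = 0.5000
Φ⁻¹(H) = Φ⁻¹(0.6583) = 0.4078
Φ⁻¹(FA) = Φ⁻¹(0.5000) = 0.0000
ln β = −½·[z(H)² − z(FA)²] = −0.5 × (0.1663 − 0.0000) = -0.08315

ln β = -0.083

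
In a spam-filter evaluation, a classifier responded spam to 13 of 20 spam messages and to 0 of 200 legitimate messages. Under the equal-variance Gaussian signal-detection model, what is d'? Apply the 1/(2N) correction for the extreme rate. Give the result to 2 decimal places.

The false-alarm rate is 0/200 = 0, so apply the 1/(2N) correction: FA → 1/(2·200) = 0.00250.
z(H) = z(0.65000) = 0.385
z(FA) = z(0.00250) = -2.807
d' = 0.385 − (-2.807) = 3.192

d' = 3.19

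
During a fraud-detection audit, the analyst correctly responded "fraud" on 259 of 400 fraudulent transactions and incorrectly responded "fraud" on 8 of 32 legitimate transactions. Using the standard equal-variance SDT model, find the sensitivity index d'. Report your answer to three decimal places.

H = 259/400 = 0.6475
FA = 8/32 = 0.2500
z(H) = 0.3786
z(FA) = -0.6745
d' = z(H) − z(FA) = 0.3786 − (-0.6745) = 1.0531

d' = 1.053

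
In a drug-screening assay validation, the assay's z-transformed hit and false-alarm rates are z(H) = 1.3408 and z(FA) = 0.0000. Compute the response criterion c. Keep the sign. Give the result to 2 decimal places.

c = -0.67

c = −½·[z(H) + z(FA)] = −½·(1.3408 + 0.0000) = -0.6704
c < 0: the assay has a liberal response bias.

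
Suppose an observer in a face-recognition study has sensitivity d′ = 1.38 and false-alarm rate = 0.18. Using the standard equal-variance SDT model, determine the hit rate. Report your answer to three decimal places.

z(false-alarm rate) = z(0.18) = -0.9154
z(H) = z(FA) + d' = -0.9154 + 1.38 = 0.4646
hit rate = Φ(0.4646) = 0.6789

hit rate = 0.679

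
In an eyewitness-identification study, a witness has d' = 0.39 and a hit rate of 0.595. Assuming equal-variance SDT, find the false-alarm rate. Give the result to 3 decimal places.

false-alarm rate = 0.441

z(hit rate) = z(0.595) = 0.2404
z(FA) = z(H) − d' = 0.2404 − 0.39 = -0.1496
false-alarm rate = Φ(-0.1496) = 0.4405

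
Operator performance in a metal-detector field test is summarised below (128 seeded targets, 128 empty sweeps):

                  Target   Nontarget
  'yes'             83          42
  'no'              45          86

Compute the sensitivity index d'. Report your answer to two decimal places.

H = 83/128 = 0.6484
FA = 42/128 = 0.3281
z(H) = 0.381
z(FA) = -0.445
d' = z(H) − z(FA) = 0.381 − (-0.445) = 0.826

d' = 0.83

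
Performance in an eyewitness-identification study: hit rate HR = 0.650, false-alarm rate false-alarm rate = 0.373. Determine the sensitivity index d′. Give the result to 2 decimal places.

d′ = 0.71

z(0.650) = 0.385, z(0.373) = -0.324
d' = z(H) − z(FA) = 0.385 − (-0.324) = 0.709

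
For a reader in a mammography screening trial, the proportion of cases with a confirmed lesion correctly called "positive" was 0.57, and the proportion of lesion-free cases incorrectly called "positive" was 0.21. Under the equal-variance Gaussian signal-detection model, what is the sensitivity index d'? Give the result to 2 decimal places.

Φ⁻¹(0.57) = 0.176, Φ⁻¹(0.21) = -0.806
d' = z(H) − z(FA) = 0.176 − (-0.806) = 0.982

d' = 0.98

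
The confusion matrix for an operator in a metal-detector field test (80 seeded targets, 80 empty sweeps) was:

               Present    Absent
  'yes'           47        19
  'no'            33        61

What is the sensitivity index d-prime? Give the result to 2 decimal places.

d-prime = 0.94

H = 47/80 = 0.5875
FA = 19/80 = 0.2375
z(0.5875) = 0.221, z(0.2375) = -0.714
d' = z(H) − z(FA) = 0.221 − (-0.714) = 0.935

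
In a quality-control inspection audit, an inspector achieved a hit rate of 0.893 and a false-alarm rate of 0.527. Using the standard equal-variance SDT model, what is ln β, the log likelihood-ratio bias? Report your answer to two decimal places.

ln β = -0.77

z(0.893) = 1.243, z(0.527) = 0.068
ln β = −½·[z(H)² − z(FA)²] = −0.5 × (1.545 − 0.005) = -0.770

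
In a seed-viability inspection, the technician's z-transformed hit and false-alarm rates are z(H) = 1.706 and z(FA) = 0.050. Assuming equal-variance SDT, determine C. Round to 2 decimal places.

C = -0.88

c = −½·[z(H) + z(FA)] = −½·(1.706 + 0.050) = -0.878
c < 0: the technician has a liberal response bias.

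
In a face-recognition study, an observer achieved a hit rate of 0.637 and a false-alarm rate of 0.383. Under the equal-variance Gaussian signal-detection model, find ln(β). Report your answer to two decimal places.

ln β = -0.02

z(0.637) = 0.350, z(0.383) = -0.298
ln β = −½·[z(H)² − z(FA)²] = −0.5 × (0.123 − 0.089) = -0.017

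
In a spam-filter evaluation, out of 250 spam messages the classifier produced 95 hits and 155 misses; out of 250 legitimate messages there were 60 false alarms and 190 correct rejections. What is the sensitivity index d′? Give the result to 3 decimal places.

d′ = 0.401

H = 95/250 = 0.3800
FA = 60/250 = 0.2400
z(H) = -0.3055
z(FA) = -0.7063
d' = z(H) − z(FA) = -0.3055 − (-0.7063) = 0.4008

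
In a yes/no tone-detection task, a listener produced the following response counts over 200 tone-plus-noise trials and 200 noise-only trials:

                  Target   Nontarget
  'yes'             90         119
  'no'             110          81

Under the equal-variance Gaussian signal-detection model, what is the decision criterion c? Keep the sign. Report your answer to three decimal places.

H = 90/200 = 0.4500
FA = 119/200 = 0.5950
Φ⁻¹(0.4500) = -0.1257, Φ⁻¹(0.5950) = 0.2404
c = −½·[z(H) + z(FA)] = −0.5 × (-0.1257 + 0.2404) = -0.05735

c = -0.057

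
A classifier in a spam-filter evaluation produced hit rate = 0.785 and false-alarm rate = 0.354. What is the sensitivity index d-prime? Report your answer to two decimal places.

Φ⁻¹(0.785) = 0.7892, Φ⁻¹(0.354) = -0.3745
d' = z(H) − z(FA) = 0.7892 − (-0.3745) = 1.1637

d-prime = 1.16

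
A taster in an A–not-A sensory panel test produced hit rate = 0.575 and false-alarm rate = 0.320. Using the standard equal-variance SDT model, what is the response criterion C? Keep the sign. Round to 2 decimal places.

z(H) = 0.189
z(FA) = -0.468
c = −½·[z(H) + z(FA)] = −0.5 × (0.189 + (-0.468)) = 0.1395

C = 0.14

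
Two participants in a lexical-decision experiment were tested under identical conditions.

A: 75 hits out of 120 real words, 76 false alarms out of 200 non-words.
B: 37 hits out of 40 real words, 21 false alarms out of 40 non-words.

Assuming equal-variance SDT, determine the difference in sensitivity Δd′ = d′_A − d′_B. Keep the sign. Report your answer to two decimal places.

Δd′ = -0.75

A: z(0.6250) = 0.319, z(0.3800) = -0.305, d' = 0.624
B: z(0.9250) = 1.440, z(0.5250) = 0.063, d' = 1.377
Δd' = d'_A − d'_B = 0.624 − 1.377 = -0.753
B has the higher sensitivity.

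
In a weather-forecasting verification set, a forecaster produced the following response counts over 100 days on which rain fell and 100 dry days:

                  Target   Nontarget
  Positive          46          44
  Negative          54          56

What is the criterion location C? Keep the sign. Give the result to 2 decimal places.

C = 0.13

H = 46/100 = 0.4600
FA = 44/100 = 0.4400
Φ⁻¹(H) = Φ⁻¹(0.4600) = -0.1004
Φ⁻¹(FA) = Φ⁻¹(0.4400) = -0.1510
c = −½·[z(H) + z(FA)] = −0.5 × (-0.1004 + (-0.1510)) = 0.1257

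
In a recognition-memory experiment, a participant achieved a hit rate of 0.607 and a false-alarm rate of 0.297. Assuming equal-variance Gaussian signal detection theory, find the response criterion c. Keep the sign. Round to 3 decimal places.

c = 0.131

z(H) = z(0.607) = 0.2715
z(FA) = z(0.297) = -0.5330
c = −½·[z(H) + z(FA)] = −0.5 × (0.2715 + (-0.5330)) = 0.13075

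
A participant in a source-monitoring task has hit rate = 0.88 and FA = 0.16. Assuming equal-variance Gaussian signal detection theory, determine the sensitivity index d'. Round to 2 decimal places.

Φ⁻¹(H) = 1.175
Φ⁻¹(FA) = -0.994
d' = z(H) − z(FA) = 1.175 − (-0.994) = 2.169

d' = 2.17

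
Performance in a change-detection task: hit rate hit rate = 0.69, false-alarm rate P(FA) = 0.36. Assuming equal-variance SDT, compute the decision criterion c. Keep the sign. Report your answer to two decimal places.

z(H) = 0.496
z(FA) = -0.358
c = −½·[z(H) + z(FA)] = −0.5 × (0.496 + (-0.358)) = -0.069

c = -0.07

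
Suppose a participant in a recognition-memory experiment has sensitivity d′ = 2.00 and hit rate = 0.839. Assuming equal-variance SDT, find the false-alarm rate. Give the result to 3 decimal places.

false-alarm rate = 0.156

z(hit rate) = z(0.839) = 0.9904
z(FA) = z(H) − d' = 0.9904 − 2.00 = -1.0096
false-alarm rate = Φ(-1.0096) = 0.1563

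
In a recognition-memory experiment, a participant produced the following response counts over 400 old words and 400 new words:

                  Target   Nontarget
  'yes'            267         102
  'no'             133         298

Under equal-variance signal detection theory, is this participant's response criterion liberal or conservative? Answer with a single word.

z(H) = 0.433, z(FA) = -0.659
c = −½·(z(H) + z(FA)) = 0.113
c > 0 → conservative criterion (biased toward responding “no”).

conservative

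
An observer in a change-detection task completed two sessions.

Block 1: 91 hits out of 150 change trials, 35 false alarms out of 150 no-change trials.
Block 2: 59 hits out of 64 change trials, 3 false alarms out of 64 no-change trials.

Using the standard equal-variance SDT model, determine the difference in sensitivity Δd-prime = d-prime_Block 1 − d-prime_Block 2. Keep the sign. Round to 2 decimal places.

Δd-prime = -2.10

Block 1: z(0.6067) = 0.271, z(0.2333) = -0.728, d' = 0.999
Block 2: z(0.9219) = 1.418, z(0.0469) = -1.676, d' = 3.094
Δd' = d'_Block 1 − d'_Block 2 = 0.999 − 3.094 = -2.095
Block 2 has the higher sensitivity.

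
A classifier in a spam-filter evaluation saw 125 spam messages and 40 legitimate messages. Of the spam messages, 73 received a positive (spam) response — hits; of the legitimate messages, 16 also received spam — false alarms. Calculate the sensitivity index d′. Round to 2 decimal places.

d′ = 0.47

H = 73/125 = 0.5840
FA = 16/40 = 0.4000
z(H) = 0.212
z(FA) = -0.253
d' = z(H) − z(FA) = 0.212 − (-0.253) = 0.465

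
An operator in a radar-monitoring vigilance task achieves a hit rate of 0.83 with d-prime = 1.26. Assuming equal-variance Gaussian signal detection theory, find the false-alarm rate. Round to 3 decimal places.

z(hit rate) = z(0.83) = 0.9542
z(FA) = z(H) − d' = 0.9542 − 1.26 = -0.3058
false-alarm rate = Φ(-0.3058) = 0.3799

false-alarm rate = 0.380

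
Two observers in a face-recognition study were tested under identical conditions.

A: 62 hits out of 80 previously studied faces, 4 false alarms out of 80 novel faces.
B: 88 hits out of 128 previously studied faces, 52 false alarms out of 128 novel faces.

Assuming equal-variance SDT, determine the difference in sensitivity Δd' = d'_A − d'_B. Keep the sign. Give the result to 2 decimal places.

Δd' = 1.67

A: z(0.7750) = 0.755, z(0.0500) = -1.645, d' = 2.400
B: z(0.6875) = 0.489, z(0.4062) = -0.237, d' = 0.726
Δd' = d'_A − d'_B = 2.400 − 0.726 = 1.674
A has the higher sensitivity.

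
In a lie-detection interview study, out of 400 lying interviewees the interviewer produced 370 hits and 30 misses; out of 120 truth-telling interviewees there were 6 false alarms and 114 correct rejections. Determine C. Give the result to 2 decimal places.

C = 0.10

H = 370/400 = 0.9250
FA = 6/120 = 0.0500
z(0.9250) = 1.440, z(0.0500) = -1.645
c = −½·[z(H) + z(FA)] = −0.5 × (1.440 + (-1.645)) = 0.1025
c > 0: the interviewer has a conservative response bias.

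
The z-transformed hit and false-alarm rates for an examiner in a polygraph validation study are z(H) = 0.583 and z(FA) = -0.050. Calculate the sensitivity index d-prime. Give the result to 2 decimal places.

d' = z(H) − z(FA) = 0.583 − (-0.050) = 0.633

d-prime = 0.63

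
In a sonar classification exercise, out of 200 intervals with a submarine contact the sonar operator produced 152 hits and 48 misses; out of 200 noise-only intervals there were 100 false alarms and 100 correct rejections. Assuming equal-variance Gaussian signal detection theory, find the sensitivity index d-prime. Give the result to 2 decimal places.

H = 152/200 = 0.7600
FA = 100/200 = 0.5000
Φ⁻¹(H) = Φ⁻¹(0.7600) = 0.7063
Φ⁻¹(FA) = Φ⁻¹(0.5000) = 0.0000
d' = z(H) − z(FA) = 0.7063 − 0.0000 = 0.7063

d-prime = 0.71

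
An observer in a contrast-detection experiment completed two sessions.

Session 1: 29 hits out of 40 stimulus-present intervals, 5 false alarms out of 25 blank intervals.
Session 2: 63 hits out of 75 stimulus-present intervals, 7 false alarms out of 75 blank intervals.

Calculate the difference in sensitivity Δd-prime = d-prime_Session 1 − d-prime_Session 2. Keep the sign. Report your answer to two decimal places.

Δd-prime = -0.88

Session 1: z(0.7250) = 0.598, z(0.2000) = -0.842, d' = 1.440
Session 2: z(0.8400) = 0.994, z(0.0933) = -1.321, d' = 2.315
Δd' = d'_Session 1 − d'_Session 2 = 1.440 − 2.315 = -0.875
Session 2 has the higher sensitivity.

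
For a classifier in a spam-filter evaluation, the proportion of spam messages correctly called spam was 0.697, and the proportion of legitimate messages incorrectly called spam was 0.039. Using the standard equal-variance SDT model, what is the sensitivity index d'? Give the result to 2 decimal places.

z(H) = z(0.697) = 0.516
z(FA) = z(0.039) = -1.762
d' = z(H) − z(FA) = 0.516 − (-1.762) = 2.278

d' = 2.28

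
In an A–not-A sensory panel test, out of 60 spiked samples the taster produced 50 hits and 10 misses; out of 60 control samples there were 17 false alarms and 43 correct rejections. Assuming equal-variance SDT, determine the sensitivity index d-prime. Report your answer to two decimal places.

d-prime = 1.54

H = 50/60 = 0.8333
FA = 17/60 = 0.2833
Φ⁻¹(H) = Φ⁻¹(0.8333) = 0.967
Φ⁻¹(FA) = Φ⁻¹(0.2833) = -0.573
d' = z(H) − z(FA) = 0.967 − (-0.573) = 1.540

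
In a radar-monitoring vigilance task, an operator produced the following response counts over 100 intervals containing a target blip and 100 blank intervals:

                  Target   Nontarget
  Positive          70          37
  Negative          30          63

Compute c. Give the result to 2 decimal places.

c = -0.10

H = 70/100 = 0.7000
FA = 37/100 = 0.3700
z(H) = z(0.7000) = 0.524
z(FA) = z(0.3700) = -0.332
c = −½·[z(H) + z(FA)] = −0.5 × (0.524 + (-0.332)) = -0.096
c < 0: the operator has a liberal response bias.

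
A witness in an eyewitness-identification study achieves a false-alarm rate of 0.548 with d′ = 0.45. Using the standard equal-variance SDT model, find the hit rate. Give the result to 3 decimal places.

z(false-alarm rate) = z(0.548) = 0.1206
z(H) = z(FA) + d' = 0.1206 + 0.45 = 0.5706
hit rate = Φ(0.5706) = 0.7159

hit rate = 0.716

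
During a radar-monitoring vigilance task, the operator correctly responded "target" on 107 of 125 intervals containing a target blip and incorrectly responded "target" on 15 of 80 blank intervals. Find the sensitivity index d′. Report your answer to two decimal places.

d′ = 1.95

H = 107/125 = 0.8560
FA = 15/80 = 0.1875
Φ⁻¹(0.8560) = 1.0625, Φ⁻¹(0.1875) = -0.8871
d' = z(H) − z(FA) = 1.0625 − (-0.8871) = 1.9496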